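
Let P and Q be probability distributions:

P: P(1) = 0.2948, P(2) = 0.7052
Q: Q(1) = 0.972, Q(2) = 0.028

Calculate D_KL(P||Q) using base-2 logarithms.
2.7750 bits

D_KL(P||Q) = Σ P(x) log₂(P(x)/Q(x))

Computing term by term:
  P(1)·log₂(P(1)/Q(1)) = 0.2948·log₂(0.2948/0.972) = -0.50742
  P(2)·log₂(P(2)/Q(2)) = 0.7052·log₂(0.7052/0.028) = 3.28238

D_KL(P||Q) = -0.50742 + 3.28238 = 2.77496 ≈ 2.7750 bits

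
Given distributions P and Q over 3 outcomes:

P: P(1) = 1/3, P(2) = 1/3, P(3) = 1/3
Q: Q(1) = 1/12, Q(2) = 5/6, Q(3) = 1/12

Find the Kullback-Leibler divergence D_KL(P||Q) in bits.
0.8927 bits

D_KL(P||Q) = Σ P(x) log₂(P(x)/Q(x))

Computing term by term:
  P(1)·log₂(P(1)/Q(1)) = (1/3)·log₂((1/3)/(1/12)) = 0.66667
  P(2)·log₂(P(2)/Q(2)) = (1/3)·log₂((1/3)/(5/6)) = -0.44064
  P(3)·log₂(P(3)/Q(3)) = (1/3)·log₂((1/3)/(1/12)) = 0.66667

D_KL(P||Q) = 0.66667 - 0.44064 + 0.66667 = 0.89270 ≈ 0.8927 bits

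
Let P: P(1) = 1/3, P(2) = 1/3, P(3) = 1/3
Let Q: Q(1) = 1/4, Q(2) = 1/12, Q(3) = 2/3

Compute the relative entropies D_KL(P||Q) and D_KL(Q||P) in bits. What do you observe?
D_KL(P||Q) = 0.4717 bits, D_KL(Q||P) = 0.3962 bits. The two directions give different values (D_KL(P||Q) exceeds D_KL(Q||P) by 0.0755 bits): KL divergence is asymmetric.

D_KL(P||Q) = Σ P(x) log₂(P(x)/Q(x))

Computing term by term:
  P(1)·log₂(P(1)/Q(1)) = (1/3)·log₂((1/3)/(1/4)) = 0.13835
  P(2)·log₂(P(2)/Q(2)) = (1/3)·log₂((1/3)/(1/12)) = 0.66667
  P(3)·log₂(P(3)/Q(3)) = (1/3)·log₂((1/3)/(2/3)) = -0.33333

D_KL(P||Q) = 0.13835 + 0.66667 - 0.33333 = 0.47169 ≈ 0.4717 bits

D_KL(Q||P) = Σ Q(x) log₂(Q(x)/P(x))

Computing term by term:
  Q(1)·log₂(Q(1)/P(1)) = (1/4)·log₂((1/4)/(1/3)) = -0.10376
  Q(2)·log₂(Q(2)/P(2)) = (1/12)·log₂((1/12)/(1/3)) = -0.16667
  Q(3)·log₂(Q(3)/P(3)) = (2/3)·log₂((2/3)/(1/3)) = 0.66667

D_KL(Q||P) = -0.10376 - 0.16667 + 0.66667 = 0.39624 ≈ 0.3962 bits

These are NOT equal (difference: 0.0755 bits). KL divergence is asymmetric: D_KL(P||Q) ≠ D_KL(Q||P) in general.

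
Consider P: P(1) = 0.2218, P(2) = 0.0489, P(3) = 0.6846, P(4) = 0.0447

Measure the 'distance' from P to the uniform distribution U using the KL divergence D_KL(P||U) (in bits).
0.7305 bits

U(i) = 1/4 for all i

D_KL(P||U) = Σ P(x) log₂(P(x) / (1/4))
           = Σ P(x) log₂(P(x)) + log₂(4)
           = log₂(4) - H(P)

H(P) = -Σ P(x) log₂(P(x)):
  -P(1)·log₂(P(1)) = -(0.2218)·log₂(0.2218) = 0.48190
  -P(2)·log₂(P(2)) = -(0.0489)·log₂(0.0489) = 0.21291
  -P(3)·log₂(P(3)) = -(0.6846)·log₂(0.6846) = 0.37425
  -P(4)·log₂(P(4)) = -(0.0447)·log₂(0.0447) = 0.20042
H(P) = 0.48190 + 0.21291 + 0.37425 + 0.20042 = 1.26948 bits

log₂(4) = 2.00000 bits

D_KL(P||U) = 2.00000 - 1.26948 = 0.73052 ≈ 0.7305 bits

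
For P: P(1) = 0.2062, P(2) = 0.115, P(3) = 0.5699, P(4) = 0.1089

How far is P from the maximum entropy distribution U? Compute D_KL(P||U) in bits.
0.3608 bits

U(i) = 1/4 for all i

D_KL(P||U) = Σ P(x) log₂(P(x) / (1/4))
           = Σ P(x) log₂(P(x)) + log₂(4)
           = log₂(4) - H(P)

H(P) = -Σ P(x) log₂(P(x)):
  -P(1)·log₂(P(1)) = -(0.2062)·log₂(0.2062) = 0.46970
  -P(2)·log₂(P(2)) = -(0.115)·log₂(0.115) = 0.35883
  -P(3)·log₂(P(3)) = -(0.5699)·log₂(0.5699) = 0.46231
  -P(4)·log₂(P(4)) = -(0.1089)·log₂(0.1089) = 0.34836
H(P) = 0.46970 + 0.35883 + 0.46231 + 0.34836 = 1.63920 bits

log₂(4) = 2.00000 bits

D_KL(P||U) = 2.00000 - 1.63920 = 0.36080 ≈ 0.3608 bits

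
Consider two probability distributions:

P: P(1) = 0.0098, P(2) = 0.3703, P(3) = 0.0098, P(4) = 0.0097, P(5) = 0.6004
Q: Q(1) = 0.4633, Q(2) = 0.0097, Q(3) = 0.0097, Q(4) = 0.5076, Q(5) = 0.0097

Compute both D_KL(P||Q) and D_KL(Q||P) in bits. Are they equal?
D_KL(P||Q) = 5.4095 bits, D_KL(Q||P) = 5.3667 bits. No, they are not equal.

D_KL(P||Q) = Σ P(x) log₂(P(x)/Q(x))

Computing term by term:
  P(1)·log₂(P(1)/Q(1)) = 0.0098·log₂(0.0098/0.4633) = -0.05452
  P(2)·log₂(P(2)/Q(2)) = 0.3703·log₂(0.3703/0.0097) = 1.94577
  P(3)·log₂(P(3)/Q(3)) = 0.0098·log₂(0.0098/0.0097) = 0.00015
  P(4)·log₂(P(4)/Q(4)) = 0.0097·log₂(0.0097/0.5076) = -0.05538
  P(5)·log₂(P(5)/Q(5)) = 0.6004·log₂(0.6004/0.0097) = 3.57346

D_KL(P||Q) = -0.05452 + 1.94577 + 0.00015 - 0.05538 + 3.57346 = 5.40948 ≈ 5.4095 bits

D_KL(Q||P) = Σ Q(x) log₂(Q(x)/P(x))

Computing term by term:
  Q(1)·log₂(Q(1)/P(1)) = 0.4633·log₂(0.4633/0.0098) = 2.57735
  Q(2)·log₂(Q(2)/P(2)) = 0.0097·log₂(0.0097/0.3703) = -0.05097
  Q(3)·log₂(Q(3)/P(3)) = 0.0097·log₂(0.0097/0.0098) = -0.00014
  Q(4)·log₂(Q(4)/P(4)) = 0.5076·log₂(0.5076/0.0097) = 2.89817
  Q(5)·log₂(Q(5)/P(5)) = 0.0097·log₂(0.0097/0.6004) = -0.05773

D_KL(Q||P) = 2.57735 - 0.05097 - 0.00014 + 2.89817 - 0.05773 = 5.36668 ≈ 5.3667 bits

These are NOT equal (difference: 0.0428 bits). KL divergence is asymmetric: D_KL(P||Q) ≠ D_KL(Q||P) in general.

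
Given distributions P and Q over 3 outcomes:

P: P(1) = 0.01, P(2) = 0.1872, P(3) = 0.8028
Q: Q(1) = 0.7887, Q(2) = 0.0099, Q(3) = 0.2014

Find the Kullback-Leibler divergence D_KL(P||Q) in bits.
2.3325 bits

D_KL(P||Q) = Σ P(x) log₂(P(x)/Q(x))

Computing term by term:
  P(1)·log₂(P(1)/Q(1)) = 0.01·log₂(0.01/0.7887) = -0.06301
  P(2)·log₂(P(2)/Q(2)) = 0.1872·log₂(0.1872/0.0099) = 0.79392
  P(3)·log₂(P(3)/Q(3)) = 0.8028·log₂(0.8028/0.2014) = 1.60157

D_KL(P||Q) = -0.06301 + 0.79392 + 1.60157 = 2.33248 ≈ 2.3325 bits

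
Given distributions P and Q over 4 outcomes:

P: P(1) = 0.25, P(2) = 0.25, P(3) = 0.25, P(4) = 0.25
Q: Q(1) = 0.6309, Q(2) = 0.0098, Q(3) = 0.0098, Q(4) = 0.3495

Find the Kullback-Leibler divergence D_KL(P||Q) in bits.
1.8818 bits

D_KL(P||Q) = Σ P(x) log₂(P(x)/Q(x))

Computing term by term:
  P(1)·log₂(P(1)/Q(1)) = 0.25·log₂(0.25/0.6309) = -0.33387
  P(2)·log₂(P(2)/Q(2)) = 0.25·log₂(0.25/0.0098) = 1.16825
  P(3)·log₂(P(3)/Q(3)) = 0.25·log₂(0.25/0.0098) = 1.16825
  P(4)·log₂(P(4)/Q(4)) = 0.25·log₂(0.25/0.3495) = -0.12084

D_KL(P||Q) = -0.33387 + 1.16825 + 1.16825 - 0.12084 = 1.88179 ≈ 1.8818 bits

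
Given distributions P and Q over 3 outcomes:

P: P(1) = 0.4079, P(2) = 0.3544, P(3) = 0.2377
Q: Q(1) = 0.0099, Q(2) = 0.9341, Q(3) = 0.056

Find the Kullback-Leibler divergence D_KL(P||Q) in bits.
2.1885 bits

D_KL(P||Q) = Σ P(x) log₂(P(x)/Q(x))

Computing term by term:
  P(1)·log₂(P(1)/Q(1)) = 0.4079·log₂(0.4079/0.0099) = 2.18824
  P(2)·log₂(P(2)/Q(2)) = 0.3544·log₂(0.3544/0.9341) = -0.49552
  P(3)·log₂(P(3)/Q(3)) = 0.2377·log₂(0.2377/0.056) = 0.49576

D_KL(P||Q) = 2.18824 - 0.49552 + 0.49576 = 2.18848 ≈ 2.1885 bits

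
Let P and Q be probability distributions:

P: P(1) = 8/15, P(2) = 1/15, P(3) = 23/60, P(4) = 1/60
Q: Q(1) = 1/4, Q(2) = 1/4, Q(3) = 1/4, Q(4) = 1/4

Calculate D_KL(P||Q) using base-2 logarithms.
0.6271 bits

D_KL(P||Q) = Σ P(x) log₂(P(x)/Q(x))

Computing term by term:
  P(1)·log₂(P(1)/Q(1)) = (8/15)·log₂((8/15)/(1/4)) = 0.58299
  P(2)·log₂(P(2)/Q(2)) = (1/15)·log₂((1/15)/(1/4)) = -0.12713
  P(3)·log₂(P(3)/Q(3)) = (23/60)·log₂((23/60)/(1/4)) = 0.23639
  P(4)·log₂(P(4)/Q(4)) = (1/60)·log₂((1/60)/(1/4)) = -0.06511

D_KL(P||Q) = 0.58299 - 0.12713 + 0.23639 - 0.06511 = 0.62714 ≈ 0.6271 bits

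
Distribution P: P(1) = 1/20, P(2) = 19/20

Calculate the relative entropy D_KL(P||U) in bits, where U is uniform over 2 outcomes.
0.7136 bits

U(i) = 1/2 for all i

D_KL(P||U) = Σ P(x) log₂(P(x) / (1/2))
           = Σ P(x) log₂(P(x)) + log₂(2)
           = log₂(2) - H(P)

H(P) = -Σ P(x) log₂(P(x)):
  -P(1)·log₂(P(1)) = -(1/20)·log₂(1/20) = 0.21610
  -P(2)·log₂(P(2)) = -(19/20)·log₂(19/20) = 0.07030
H(P) = 0.21610 + 0.07030 = 0.28640 bits

log₂(2) = 1.00000 bits

D_KL(P||U) = 1.00000 - 0.28640 = 0.71360 ≈ 0.7136 bits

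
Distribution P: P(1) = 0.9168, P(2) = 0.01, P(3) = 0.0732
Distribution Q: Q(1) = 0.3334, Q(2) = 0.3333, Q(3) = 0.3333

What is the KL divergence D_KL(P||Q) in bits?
1.1273 bits

D_KL(P||Q) = Σ P(x) log₂(P(x)/Q(x))

Computing term by term:
  P(1)·log₂(P(1)/Q(1)) = 0.9168·log₂(0.9168/0.3334) = 1.33793
  P(2)·log₂(P(2)/Q(2)) = 0.01·log₂(0.01/0.3333) = -0.05059
  P(3)·log₂(P(3)/Q(3)) = 0.0732·log₂(0.0732/0.3333) = -0.16008

D_KL(P||Q) = 1.33793 - 0.05059 - 0.16008 = 1.12726 ≈ 1.1273 bits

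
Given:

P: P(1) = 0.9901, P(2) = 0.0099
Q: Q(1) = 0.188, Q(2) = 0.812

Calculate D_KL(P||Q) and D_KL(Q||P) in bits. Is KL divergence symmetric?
D_KL(P||Q) = 2.3102 bits, D_KL(Q||P) = 4.7120 bits. No, KL divergence is not symmetric.

D_KL(P||Q) = Σ P(x) log₂(P(x)/Q(x))

Computing term by term:
  P(1)·log₂(P(1)/Q(1)) = 0.9901·log₂(0.9901/0.188) = 2.37311
  P(2)·log₂(P(2)/Q(2)) = 0.0099·log₂(0.0099/0.812) = -0.06294

D_KL(P||Q) = 2.37311 - 0.06294 = 2.31017 ≈ 2.3102 bits

D_KL(Q||P) = Σ Q(x) log₂(Q(x)/P(x))

Computing term by term:
  Q(1)·log₂(Q(1)/P(1)) = 0.188·log₂(0.188/0.9901) = -0.45061
  Q(2)·log₂(Q(2)/P(2)) = 0.812·log₂(0.812/0.0099) = 5.16262

D_KL(Q||P) = -0.45061 + 5.16262 = 4.71201 ≈ 4.7120 bits

These are NOT equal (difference: 2.4018 bits). KL divergence is asymmetric: D_KL(P||Q) ≠ D_KL(Q||P) in general.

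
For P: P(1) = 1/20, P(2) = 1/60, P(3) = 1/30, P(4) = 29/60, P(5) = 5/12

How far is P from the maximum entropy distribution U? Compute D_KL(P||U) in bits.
0.8106 bits

U(i) = 1/5 for all i

D_KL(P||U) = Σ P(x) log₂(P(x) / (1/5))
           = Σ P(x) log₂(P(x)) + log₂(5)
           = log₂(5) - H(P)

H(P) = -Σ P(x) log₂(P(x)):
  -P(1)·log₂(P(1)) = -(1/20)·log₂(1/20) = 0.21610
  -P(2)·log₂(P(2)) = -(1/60)·log₂(1/60) = 0.09845
  -P(3)·log₂(P(3)) = -(1/30)·log₂(1/30) = 0.16356
  -P(4)·log₂(P(4)) = -(29/60)·log₂(29/60) = 0.50697
  -P(5)·log₂(P(5)) = -(5/12)·log₂(5/12) = 0.52626
H(P) = 0.21610 + 0.09845 + 0.16356 + 0.50697 + 0.52626 = 1.51134 bits

log₂(5) = 2.32193 bits

D_KL(P||U) = 2.32193 - 1.51134 = 0.81059 ≈ 0.8106 bits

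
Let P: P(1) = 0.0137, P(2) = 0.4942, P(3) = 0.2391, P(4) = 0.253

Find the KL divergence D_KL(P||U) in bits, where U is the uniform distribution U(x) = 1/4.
0.4175 bits

U(i) = 1/4 for all i

D_KL(P||U) = Σ P(x) log₂(P(x) / (1/4))
           = Σ P(x) log₂(P(x)) + log₂(4)
           = log₂(4) - H(P)

H(P) = -Σ P(x) log₂(P(x)):
  -P(1)·log₂(P(1)) = -(0.0137)·log₂(0.0137) = 0.08480
  -P(2)·log₂(P(2)) = -(0.4942)·log₂(0.4942) = 0.50252
  -P(3)·log₂(P(3)) = -(0.2391)·log₂(0.2391) = 0.49358
  -P(4)·log₂(P(4)) = -(0.253)·log₂(0.253) = 0.50165
H(P) = 0.08480 + 0.50252 + 0.49358 + 0.50165 = 1.58255 bits

log₂(4) = 2.00000 bits

D_KL(P||U) = 2.00000 - 1.58255 = 0.41745 ≈ 0.4175 bits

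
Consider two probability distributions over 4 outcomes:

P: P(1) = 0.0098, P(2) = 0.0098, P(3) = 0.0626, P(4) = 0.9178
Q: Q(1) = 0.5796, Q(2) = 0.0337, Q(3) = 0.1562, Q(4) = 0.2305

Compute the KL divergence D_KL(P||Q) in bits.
1.6718 bits

D_KL(P||Q) = Σ P(x) log₂(P(x)/Q(x))

Computing term by term:
  P(1)·log₂(P(1)/Q(1)) = 0.0098·log₂(0.0098/0.5796) = -0.05768
  P(2)·log₂(P(2)/Q(2)) = 0.0098·log₂(0.0098/0.0337) = -0.01746
  P(3)·log₂(P(3)/Q(3)) = 0.0626·log₂(0.0626/0.1562) = -0.08258
  P(4)·log₂(P(4)/Q(4)) = 0.9178·log₂(0.9178/0.2305) = 1.82955

D_KL(P||Q) = -0.05768 - 0.01746 - 0.08258 + 1.82955 = 1.67183 ≈ 1.6718 bits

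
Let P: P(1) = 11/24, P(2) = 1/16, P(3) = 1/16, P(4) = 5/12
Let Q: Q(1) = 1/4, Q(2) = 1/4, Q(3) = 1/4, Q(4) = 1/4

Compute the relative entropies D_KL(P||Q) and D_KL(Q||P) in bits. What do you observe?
D_KL(P||Q) = 0.4579 bits, D_KL(Q||P) = 0.5971 bits. The two directions give different values (D_KL(Q||P) exceeds D_KL(P||Q) by 0.1392 bits): KL divergence is asymmetric.

D_KL(P||Q) = Σ P(x) log₂(P(x)/Q(x))

Computing term by term:
  P(1)·log₂(P(1)/Q(1)) = (11/24)·log₂((11/24)/(1/4)) = 0.40080
  P(2)·log₂(P(2)/Q(2)) = (1/16)·log₂((1/16)/(1/4)) = -0.12500
  P(3)·log₂(P(3)/Q(3)) = (1/16)·log₂((1/16)/(1/4)) = -0.12500
  P(4)·log₂(P(4)/Q(4)) = (5/12)·log₂((5/12)/(1/4)) = 0.30707

D_KL(P||Q) = 0.40080 - 0.12500 - 0.12500 + 0.30707 = 0.45787 ≈ 0.4579 bits

D_KL(Q||P) = Σ Q(x) log₂(Q(x)/P(x))

Computing term by term:
  Q(1)·log₂(Q(1)/P(1)) = (1/4)·log₂((1/4)/(11/24)) = -0.21862
  Q(2)·log₂(Q(2)/P(2)) = (1/4)·log₂((1/4)/(1/16)) = 0.50000
  Q(3)·log₂(Q(3)/P(3)) = (1/4)·log₂((1/4)/(1/16)) = 0.50000
  Q(4)·log₂(Q(4)/P(4)) = (1/4)·log₂((1/4)/(5/12)) = -0.18424

D_KL(Q||P) = -0.21862 + 0.50000 + 0.50000 - 0.18424 = 0.59714 ≈ 0.5971 bits

These are NOT equal (difference: 0.1392 bits). KL divergence is asymmetric: D_KL(P||Q) ≠ D_KL(Q||P) in general.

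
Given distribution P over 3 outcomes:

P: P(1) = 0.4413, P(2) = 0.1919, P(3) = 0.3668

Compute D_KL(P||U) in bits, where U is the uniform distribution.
0.0764 bits

U(i) = 1/3 for all i

D_KL(P||U) = Σ P(x) log₂(P(x) / (1/3))
           = Σ P(x) log₂(P(x)) + log₂(3)
           = log₂(3) - H(P)

H(P) = -Σ P(x) log₂(P(x)):
  -P(1)·log₂(P(1)) = -(0.4413)·log₂(0.4413) = 0.52081
  -P(2)·log₂(P(2)) = -(0.1919)·log₂(0.1919) = 0.45702
  -P(3)·log₂(P(3)) = -(0.3668)·log₂(0.3668) = 0.53074
H(P) = 0.52081 + 0.45702 + 0.53074 = 1.50857 bits

log₂(3) = 1.58496 bits

D_KL(P||U) = 1.58496 - 1.50857 = 0.07639 ≈ 0.0764 bits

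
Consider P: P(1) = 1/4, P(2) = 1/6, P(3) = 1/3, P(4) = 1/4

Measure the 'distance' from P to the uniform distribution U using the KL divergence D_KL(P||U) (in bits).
0.0409 bits

U(i) = 1/4 for all i

D_KL(P||U) = Σ P(x) log₂(P(x) / (1/4))
           = Σ P(x) log₂(P(x)) + log₂(4)
           = log₂(4) - H(P)

H(P) = -Σ P(x) log₂(P(x)):
  -P(1)·log₂(P(1)) = -(1/4)·log₂(1/4) = 0.50000
  -P(2)·log₂(P(2)) = -(1/6)·log₂(1/6) = 0.43083
  -P(3)·log₂(P(3)) = -(1/3)·log₂(1/3) = 0.52832
  -P(4)·log₂(P(4)) = -(1/4)·log₂(1/4) = 0.50000
H(P) = 0.50000 + 0.43083 + 0.52832 + 0.50000 = 1.95915 bits

log₂(4) = 2.00000 bits

D_KL(P||U) = 2.00000 - 1.95915 = 0.04085 ≈ 0.0409 bits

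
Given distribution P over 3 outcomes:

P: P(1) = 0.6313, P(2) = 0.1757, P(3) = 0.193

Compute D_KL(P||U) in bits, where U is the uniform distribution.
0.2672 bits

U(i) = 1/3 for all i

D_KL(P||U) = Σ P(x) log₂(P(x) / (1/3))
           = Σ P(x) log₂(P(x)) + log₂(3)
           = log₂(3) - H(P)

H(P) = -Σ P(x) log₂(P(x)):
  -P(1)·log₂(P(1)) = -(0.6313)·log₂(0.6313) = 0.41893
  -P(2)·log₂(P(2)) = -(0.1757)·log₂(0.1757) = 0.44080
  -P(3)·log₂(P(3)) = -(0.193)·log₂(0.193) = 0.45805
H(P) = 0.41893 + 0.44080 + 0.45805 = 1.31778 bits

log₂(3) = 1.58496 bits

D_KL(P||U) = 1.58496 - 1.31778 = 0.26718 ≈ 0.2672 bits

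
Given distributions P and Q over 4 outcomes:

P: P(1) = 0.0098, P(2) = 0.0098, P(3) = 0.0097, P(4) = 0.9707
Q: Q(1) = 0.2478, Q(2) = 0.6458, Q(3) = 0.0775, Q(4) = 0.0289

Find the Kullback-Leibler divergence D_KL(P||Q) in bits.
4.7874 bits

D_KL(P||Q) = Σ P(x) log₂(P(x)/Q(x))

Computing term by term:
  P(1)·log₂(P(1)/Q(1)) = 0.0098·log₂(0.0098/0.2478) = -0.04567
  P(2)·log₂(P(2)/Q(2)) = 0.0098·log₂(0.0098/0.6458) = -0.05921
  P(3)·log₂(P(3)/Q(3)) = 0.0097·log₂(0.0097/0.0775) = -0.02908
  P(4)·log₂(P(4)/Q(4)) = 0.9707·log₂(0.9707/0.0289) = 4.92134

D_KL(P||Q) = -0.04567 - 0.05921 - 0.02908 + 4.92134 = 4.78738 ≈ 4.7874 bits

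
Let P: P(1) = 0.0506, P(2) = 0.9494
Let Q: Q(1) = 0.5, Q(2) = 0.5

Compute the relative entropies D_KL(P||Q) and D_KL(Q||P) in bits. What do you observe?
D_KL(P||Q) = 0.7111 bits, D_KL(Q||P) = 1.1898 bits. The two directions give different values (D_KL(Q||P) exceeds D_KL(P||Q) by 0.4787 bits): KL divergence is asymmetric.

D_KL(P||Q) = Σ P(x) log₂(P(x)/Q(x))

Computing term by term:
  P(1)·log₂(P(1)/Q(1)) = 0.0506·log₂(0.0506/0.5) = -0.16722
  P(2)·log₂(P(2)/Q(2)) = 0.9494·log₂(0.9494/0.5) = 0.87828

D_KL(P||Q) = -0.16722 + 0.87828 = 0.71106 ≈ 0.7111 bits

D_KL(Q||P) = Σ Q(x) log₂(Q(x)/P(x))

Computing term by term:
  Q(1)·log₂(Q(1)/P(1)) = 0.5·log₂(0.5/0.0506) = 1.65236
  Q(2)·log₂(Q(2)/P(2)) = 0.5·log₂(0.5/0.9494) = -0.46254

D_KL(Q||P) = 1.65236 - 0.46254 = 1.18982 ≈ 1.1898 bits

These are NOT equal (difference: 0.4787 bits). KL divergence is asymmetric: D_KL(P||Q) ≠ D_KL(Q||P) in general.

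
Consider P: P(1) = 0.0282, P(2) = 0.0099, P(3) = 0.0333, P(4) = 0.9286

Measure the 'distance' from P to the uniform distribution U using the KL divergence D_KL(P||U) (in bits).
1.5262 bits

U(i) = 1/4 for all i

D_KL(P||U) = Σ P(x) log₂(P(x) / (1/4))
           = Σ P(x) log₂(P(x)) + log₂(4)
           = log₂(4) - H(P)

H(P) = -Σ P(x) log₂(P(x)):
  -P(1)·log₂(P(1)) = -(0.0282)·log₂(0.0282) = 0.14518
  -P(2)·log₂(P(2)) = -(0.0099)·log₂(0.0099) = 0.06592
  -P(3)·log₂(P(3)) = -(0.0333)·log₂(0.0333) = 0.16345
  -P(4)·log₂(P(4)) = -(0.9286)·log₂(0.9286) = 0.09924
H(P) = 0.14518 + 0.06592 + 0.16345 + 0.09924 = 0.47379 bits

log₂(4) = 2.00000 bits

D_KL(P||U) = 2.00000 - 0.47379 = 1.52621 ≈ 1.5262 bits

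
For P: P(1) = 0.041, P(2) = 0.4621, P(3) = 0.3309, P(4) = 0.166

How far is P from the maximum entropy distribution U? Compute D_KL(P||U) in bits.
0.3384 bits

U(i) = 1/4 for all i

D_KL(P||U) = Σ P(x) log₂(P(x) / (1/4))
           = Σ P(x) log₂(P(x)) + log₂(4)
           = log₂(4) - H(P)

H(P) = -Σ P(x) log₂(P(x)):
  -P(1)·log₂(P(1)) = -(0.041)·log₂(0.041) = 0.18894
  -P(2)·log₂(P(2)) = -(0.4621)·log₂(0.4621) = 0.51465
  -P(3)·log₂(P(3)) = -(0.3309)·log₂(0.3309) = 0.52796
  -P(4)·log₂(P(4)) = -(0.166)·log₂(0.166) = 0.43006
H(P) = 0.18894 + 0.51465 + 0.52796 + 0.43006 = 1.66161 bits

log₂(4) = 2.00000 bits

D_KL(P||U) = 2.00000 - 1.66161 = 0.33839 ≈ 0.3384 bits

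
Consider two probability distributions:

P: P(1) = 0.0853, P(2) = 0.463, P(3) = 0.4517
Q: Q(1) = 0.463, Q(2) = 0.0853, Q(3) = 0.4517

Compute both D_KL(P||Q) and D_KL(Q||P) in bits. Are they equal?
D_KL(P||Q) = 0.9217 bits, D_KL(Q||P) = 0.9217 bits. Yes, in this case they are equal (although KL divergence is not symmetric in general).

D_KL(P||Q) = Σ P(x) log₂(P(x)/Q(x))

Computing term by term:
  P(1)·log₂(P(1)/Q(1)) = 0.0853·log₂(0.0853/0.463) = -0.20817
  P(2)·log₂(P(2)/Q(2)) = 0.463·log₂(0.463/0.0853) = 1.12990
  P(3)·log₂(P(3)/Q(3)) = 0.4517·log₂(0.4517/0.4517) = 0.00000

D_KL(P||Q) = -0.20817 + 1.12990 + 0.00000 = 0.92173 ≈ 0.9217 bits

D_KL(Q||P) = Σ Q(x) log₂(Q(x)/P(x))

Computing term by term:
  Q(1)·log₂(Q(1)/P(1)) = 0.463·log₂(0.463/0.0853) = 1.12990
  Q(2)·log₂(Q(2)/P(2)) = 0.0853·log₂(0.0853/0.463) = -0.20817
  Q(3)·log₂(Q(3)/P(3)) = 0.4517·log₂(0.4517/0.4517) = 0.00000

D_KL(Q||P) = 1.12990 - 0.20817 + 0.00000 = 0.92173 ≈ 0.9217 bits

These ARE equal here. Q is P with outcomes relabeled (Q(1) = P(2), Q(2) = P(1)) by a relabeling that is its own inverse, so the two sums contain exactly the same terms in a different order. This is a special case — KL divergence is not symmetric in general: D_KL(P||Q) ≠ D_KL(Q||P) for most P, Q.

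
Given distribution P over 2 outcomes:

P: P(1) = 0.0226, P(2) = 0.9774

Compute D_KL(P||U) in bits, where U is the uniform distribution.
0.8442 bits

U(i) = 1/2 for all i

D_KL(P||U) = Σ P(x) log₂(P(x) / (1/2))
           = Σ P(x) log₂(P(x)) + log₂(2)
           = log₂(2) - H(P)

H(P) = -Σ P(x) log₂(P(x)):
  -P(1)·log₂(P(1)) = -(0.0226)·log₂(0.0226) = 0.12357
  -P(2)·log₂(P(2)) = -(0.9774)·log₂(0.9774) = 0.03223
H(P) = 0.12357 + 0.03223 = 0.15580 bits

log₂(2) = 1.00000 bits

D_KL(P||U) = 1.00000 - 0.15580 = 0.84420 ≈ 0.8442 bits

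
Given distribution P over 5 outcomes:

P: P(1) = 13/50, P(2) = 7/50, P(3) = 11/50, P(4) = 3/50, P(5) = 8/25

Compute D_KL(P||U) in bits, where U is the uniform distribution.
0.1694 bits

U(i) = 1/5 for all i

D_KL(P||U) = Σ P(x) log₂(P(x) / (1/5))
           = Σ P(x) log₂(P(x)) + log₂(5)
           = log₂(5) - H(P)

H(P) = -Σ P(x) log₂(P(x)):
  -P(1)·log₂(P(1)) = -(13/50)·log₂(13/50) = 0.50529
  -P(2)·log₂(P(2)) = -(7/50)·log₂(7/50) = 0.39711
  -P(3)·log₂(P(3)) = -(11/50)·log₂(11/50) = 0.48057
  -P(4)·log₂(P(4)) = -(3/50)·log₂(3/50) = 0.24353
  -P(5)·log₂(P(5)) = -(8/25)·log₂(8/25) = 0.52603
H(P) = 0.50529 + 0.39711 + 0.48057 + 0.24353 + 0.52603 = 2.15253 bits

log₂(5) = 2.32193 bits

D_KL(P||U) = 2.32193 - 2.15253 = 0.16940 ≈ 0.1694 bits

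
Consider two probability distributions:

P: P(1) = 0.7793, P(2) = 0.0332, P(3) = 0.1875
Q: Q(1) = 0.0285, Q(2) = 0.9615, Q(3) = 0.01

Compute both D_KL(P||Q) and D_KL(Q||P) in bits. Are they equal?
D_KL(P||Q) = 4.3514 bits, D_KL(Q||P) = 4.4908 bits. No, they are not equal.

D_KL(P||Q) = Σ P(x) log₂(P(x)/Q(x))

Computing term by term:
  P(1)·log₂(P(1)/Q(1)) = 0.7793·log₂(0.7793/0.0285) = 3.71971
  P(2)·log₂(P(2)/Q(2)) = 0.0332·log₂(0.0332/0.9615) = -0.16122
  P(3)·log₂(P(3)/Q(3)) = 0.1875·log₂(0.1875/0.01) = 0.79290

D_KL(P||Q) = 3.71971 - 0.16122 + 0.79290 = 4.35139 ≈ 4.3514 bits

D_KL(Q||P) = Σ Q(x) log₂(Q(x)/P(x))

Computing term by term:
  Q(1)·log₂(Q(1)/P(1)) = 0.0285·log₂(0.0285/0.7793) = -0.13603
  Q(2)·log₂(Q(2)/P(2)) = 0.9615·log₂(0.9615/0.0332) = 4.66907
  Q(3)·log₂(Q(3)/P(3)) = 0.01·log₂(0.01/0.1875) = -0.04229

D_KL(Q||P) = -0.13603 + 4.66907 - 0.04229 = 4.49075 ≈ 4.4908 bits

These are NOT equal (difference: 0.1394 bits). KL divergence is asymmetric: D_KL(P||Q) ≠ D_KL(Q||P) in general.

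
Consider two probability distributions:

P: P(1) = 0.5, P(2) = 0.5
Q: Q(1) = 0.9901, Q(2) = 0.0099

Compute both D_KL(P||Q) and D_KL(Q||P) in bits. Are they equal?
D_KL(P||Q) = 2.3364 bits, D_KL(Q||P) = 0.9199 bits. No, they are not equal.

D_KL(P||Q) = Σ P(x) log₂(P(x)/Q(x))

Computing term by term:
  P(1)·log₂(P(1)/Q(1)) = 0.5·log₂(0.5/0.9901) = -0.49282
  P(2)·log₂(P(2)/Q(2)) = 0.5·log₂(0.5/0.0099) = 2.82918

D_KL(P||Q) = -0.49282 + 2.82918 = 2.33636 ≈ 2.3364 bits

D_KL(Q||P) = Σ Q(x) log₂(Q(x)/P(x))

Computing term by term:
  Q(1)·log₂(Q(1)/P(1)) = 0.9901·log₂(0.9901/0.5) = 0.97589
  Q(2)·log₂(Q(2)/P(2)) = 0.0099·log₂(0.0099/0.5) = -0.05602

D_KL(Q||P) = 0.97589 - 0.05602 = 0.91987 ≈ 0.9199 bits

These are NOT equal (difference: 1.4165 bits). KL divergence is asymmetric: D_KL(P||Q) ≠ D_KL(Q||P) in general.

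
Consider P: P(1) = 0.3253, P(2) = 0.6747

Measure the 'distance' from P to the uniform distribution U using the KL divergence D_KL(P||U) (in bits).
0.0899 bits

U(i) = 1/2 for all i

D_KL(P||U) = Σ P(x) log₂(P(x) / (1/2))
           = Σ P(x) log₂(P(x)) + log₂(2)
           = log₂(2) - H(P)

H(P) = -Σ P(x) log₂(P(x)):
  -P(1)·log₂(P(1)) = -(0.3253)·log₂(0.3253) = 0.52704
  -P(2)·log₂(P(2)) = -(0.6747)·log₂(0.6747) = 0.38302
H(P) = 0.52704 + 0.38302 = 0.91006 bits

log₂(2) = 1.00000 bits

D_KL(P||U) = 1.00000 - 0.91006 = 0.08994 ≈ 0.0899 bits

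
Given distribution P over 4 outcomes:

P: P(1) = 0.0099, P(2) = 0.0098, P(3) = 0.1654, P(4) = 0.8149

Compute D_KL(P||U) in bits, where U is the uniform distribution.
1.1987 bits

U(i) = 1/4 for all i

D_KL(P||U) = Σ P(x) log₂(P(x) / (1/4))
           = Σ P(x) log₂(P(x)) + log₂(4)
           = log₂(4) - H(P)

H(P) = -Σ P(x) log₂(P(x)):
  -P(1)·log₂(P(1)) = -(0.0099)·log₂(0.0099) = 0.06592
  -P(2)·log₂(P(2)) = -(0.0098)·log₂(0.0098) = 0.06540
  -P(3)·log₂(P(3)) = -(0.1654)·log₂(0.1654) = 0.42937
  -P(4)·log₂(P(4)) = -(0.8149)·log₂(0.8149) = 0.24064
H(P) = 0.06592 + 0.06540 + 0.42937 + 0.24064 = 0.80133 bits

log₂(4) = 2.00000 bits

D_KL(P||U) = 2.00000 - 0.80133 = 1.19867 ≈ 1.1987 bits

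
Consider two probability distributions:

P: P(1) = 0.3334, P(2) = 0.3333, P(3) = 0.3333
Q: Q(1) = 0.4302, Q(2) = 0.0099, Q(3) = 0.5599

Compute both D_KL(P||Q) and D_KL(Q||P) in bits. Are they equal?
D_KL(P||Q) = 1.3189 bits, D_KL(Q||P) = 0.5270 bits. No, they are not equal.

D_KL(P||Q) = Σ P(x) log₂(P(x)/Q(x))

Computing term by term:
  P(1)·log₂(P(1)/Q(1)) = 0.3334·log₂(0.3334/0.4302) = -0.12261
  P(2)·log₂(P(2)/Q(2)) = 0.3333·log₂(0.3333/0.0099) = 1.69091
  P(3)·log₂(P(3)/Q(3)) = 0.3333·log₂(0.3333/0.5599) = -0.24942

D_KL(P||Q) = -0.12261 + 1.69091 - 0.24942 = 1.31888 ≈ 1.3189 bits

D_KL(Q||P) = Σ Q(x) log₂(Q(x)/P(x))

Computing term by term:
  Q(1)·log₂(Q(1)/P(1)) = 0.4302·log₂(0.4302/0.3334) = 0.15821
  Q(2)·log₂(Q(2)/P(2)) = 0.0099·log₂(0.0099/0.3333) = -0.05023
  Q(3)·log₂(Q(3)/P(3)) = 0.5599·log₂(0.5599/0.3333) = 0.41900

D_KL(Q||P) = 0.15821 - 0.05023 + 0.41900 = 0.52698 ≈ 0.5270 bits

These are NOT equal (difference: 0.7919 bits). KL divergence is asymmetric: D_KL(P||Q) ≠ D_KL(Q||P) in general.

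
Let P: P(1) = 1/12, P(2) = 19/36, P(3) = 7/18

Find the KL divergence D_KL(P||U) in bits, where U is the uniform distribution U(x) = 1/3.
0.2697 bits

U(i) = 1/3 for all i

D_KL(P||U) = Σ P(x) log₂(P(x) / (1/3))
           = Σ P(x) log₂(P(x)) + log₂(3)
           = log₂(3) - H(P)

H(P) = -Σ P(x) log₂(P(x)):
  -P(1)·log₂(P(1)) = -(1/12)·log₂(1/12) = 0.29875
  -P(2)·log₂(P(2)) = -(19/36)·log₂(19/36) = 0.48661
  -P(3)·log₂(P(3)) = -(7/18)·log₂(7/18) = 0.52989
H(P) = 0.29875 + 0.48661 + 0.52989 = 1.31525 bits

log₂(3) = 1.58496 bits

D_KL(P||U) = 1.58496 - 1.31525 = 0.26971 ≈ 0.2697 bits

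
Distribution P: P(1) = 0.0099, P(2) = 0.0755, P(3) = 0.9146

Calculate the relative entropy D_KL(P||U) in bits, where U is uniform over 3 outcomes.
1.1198 bits

U(i) = 1/3 for all i

D_KL(P||U) = Σ P(x) log₂(P(x) / (1/3))
           = Σ P(x) log₂(P(x)) + log₂(3)
           = log₂(3) - H(P)

H(P) = -Σ P(x) log₂(P(x)):
  -P(1)·log₂(P(1)) = -(0.0099)·log₂(0.0099) = 0.06592
  -P(2)·log₂(P(2)) = -(0.0755)·log₂(0.0755) = 0.28142
  -P(3)·log₂(P(3)) = -(0.9146)·log₂(0.9146) = 0.11779
H(P) = 0.06592 + 0.28142 + 0.11779 = 0.46513 bits

log₂(3) = 1.58496 bits

D_KL(P||U) = 1.58496 - 0.46513 = 1.11983 ≈ 1.1198 bits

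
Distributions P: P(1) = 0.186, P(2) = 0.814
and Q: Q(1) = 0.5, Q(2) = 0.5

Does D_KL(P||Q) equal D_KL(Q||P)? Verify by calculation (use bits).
D_KL(P||Q) = 0.3070 bits, D_KL(Q||P) = 0.3618 bits. No — D_KL(P||Q) ≠ D_KL(Q||P) for this pair.

D_KL(P||Q) = Σ P(x) log₂(P(x)/Q(x))

Computing term by term:
  P(1)·log₂(P(1)/Q(1)) = 0.186·log₂(0.186/0.5) = -0.26535
  P(2)·log₂(P(2)/Q(2)) = 0.814·log₂(0.814/0.5) = 0.57232

D_KL(P||Q) = -0.26535 + 0.57232 = 0.30697 ≈ 0.3070 bits

D_KL(Q||P) = Σ Q(x) log₂(Q(x)/P(x))

Computing term by term:
  Q(1)·log₂(Q(1)/P(1)) = 0.5·log₂(0.5/0.186) = 0.71331
  Q(2)·log₂(Q(2)/P(2)) = 0.5·log₂(0.5/0.814) = -0.35155

D_KL(Q||P) = 0.71331 - 0.35155 = 0.36176 ≈ 0.3618 bits

These are NOT equal (difference: 0.0548 bits). KL divergence is asymmetric: D_KL(P||Q) ≠ D_KL(Q||P) in general.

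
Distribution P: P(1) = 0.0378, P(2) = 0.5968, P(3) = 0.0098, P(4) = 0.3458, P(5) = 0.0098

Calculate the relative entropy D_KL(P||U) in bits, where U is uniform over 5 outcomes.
1.0383 bits

U(i) = 1/5 for all i

D_KL(P||U) = Σ P(x) log₂(P(x) / (1/5))
           = Σ P(x) log₂(P(x)) + log₂(5)
           = log₂(5) - H(P)

H(P) = -Σ P(x) log₂(P(x)):
  -P(1)·log₂(P(1)) = -(0.0378)·log₂(0.0378) = 0.17862
  -P(2)·log₂(P(2)) = -(0.5968)·log₂(0.5968) = 0.44443
  -P(3)·log₂(P(3)) = -(0.0098)·log₂(0.0098) = 0.06540
  -P(4)·log₂(P(4)) = -(0.3458)·log₂(0.3458) = 0.52976
  -P(5)·log₂(P(5)) = -(0.0098)·log₂(0.0098) = 0.06540
H(P) = 0.17862 + 0.44443 + 0.06540 + 0.52976 + 0.06540 = 1.28361 bits

log₂(5) = 2.32193 bits

D_KL(P||U) = 2.32193 - 1.28361 = 1.03832 ≈ 1.0383 bits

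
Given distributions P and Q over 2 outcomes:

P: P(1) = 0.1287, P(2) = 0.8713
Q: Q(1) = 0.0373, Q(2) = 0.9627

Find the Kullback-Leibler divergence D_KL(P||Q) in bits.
0.1046 bits

D_KL(P||Q) = Σ P(x) log₂(P(x)/Q(x))

Computing term by term:
  P(1)·log₂(P(1)/Q(1)) = 0.1287·log₂(0.1287/0.0373) = 0.22996
  P(2)·log₂(P(2)/Q(2)) = 0.8713·log₂(0.8713/0.9627) = -0.12539

D_KL(P||Q) = 0.22996 - 0.12539 = 0.10457 ≈ 0.1046 bits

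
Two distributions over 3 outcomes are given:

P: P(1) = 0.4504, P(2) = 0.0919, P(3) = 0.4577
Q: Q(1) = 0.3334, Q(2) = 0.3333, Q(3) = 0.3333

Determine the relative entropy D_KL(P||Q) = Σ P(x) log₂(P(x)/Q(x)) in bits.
0.2341 bits

D_KL(P||Q) = Σ P(x) log₂(P(x)/Q(x))

Computing term by term:
  P(1)·log₂(P(1)/Q(1)) = 0.4504·log₂(0.4504/0.3334) = 0.19545
  P(2)·log₂(P(2)/Q(2)) = 0.0919·log₂(0.0919/0.3333) = -0.17081
  P(3)·log₂(P(3)/Q(3)) = 0.4577·log₂(0.4577/0.3333) = 0.20943

D_KL(P||Q) = 0.19545 - 0.17081 + 0.20943 = 0.23407 ≈ 0.2341 bits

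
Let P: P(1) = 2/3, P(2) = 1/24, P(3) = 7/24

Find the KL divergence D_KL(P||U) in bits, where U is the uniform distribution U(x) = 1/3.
0.4855 bits

U(i) = 1/3 for all i

D_KL(P||U) = Σ P(x) log₂(P(x) / (1/3))
           = Σ P(x) log₂(P(x)) + log₂(3)
           = log₂(3) - H(P)

H(P) = -Σ P(x) log₂(P(x)):
  -P(1)·log₂(P(1)) = -(2/3)·log₂(2/3) = 0.38998
  -P(2)·log₂(P(2)) = -(1/24)·log₂(1/24) = 0.19104
  -P(3)·log₂(P(3)) = -(7/24)·log₂(7/24) = 0.51847
H(P) = 0.38998 + 0.19104 + 0.51847 = 1.09949 bits

log₂(3) = 1.58496 bits

D_KL(P||U) = 1.58496 - 1.09949 = 0.48547 ≈ 0.4855 bits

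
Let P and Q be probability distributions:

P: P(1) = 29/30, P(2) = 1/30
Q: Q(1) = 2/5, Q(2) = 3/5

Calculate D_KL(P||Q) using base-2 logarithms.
1.0916 bits

D_KL(P||Q) = Σ P(x) log₂(P(x)/Q(x))

Computing term by term:
  P(1)·log₂(P(1)/Q(1)) = (29/30)·log₂((29/30)/(2/5)) = 1.23058
  P(2)·log₂(P(2)/Q(2)) = (1/30)·log₂((1/30)/(3/5)) = -0.13900

D_KL(P||Q) = 1.23058 - 0.13900 = 1.09158 ≈ 1.0916 bits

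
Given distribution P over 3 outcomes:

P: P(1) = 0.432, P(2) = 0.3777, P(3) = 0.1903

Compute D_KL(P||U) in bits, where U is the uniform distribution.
0.0758 bits

U(i) = 1/3 for all i

D_KL(P||U) = Σ P(x) log₂(P(x) / (1/3))
           = Σ P(x) log₂(P(x)) + log₂(3)
           = log₂(3) - H(P)

H(P) = -Σ P(x) log₂(P(x)):
  -P(1)·log₂(P(1)) = -(0.432)·log₂(0.432) = 0.52311
  -P(2)·log₂(P(2)) = -(0.3777)·log₂(0.3777) = 0.53055
  -P(3)·log₂(P(3)) = -(0.1903)·log₂(0.1903) = 0.45551
H(P) = 0.52311 + 0.53055 + 0.45551 = 1.50917 bits

log₂(3) = 1.58496 bits

D_KL(P||U) = 1.58496 - 1.50917 = 0.07579 ≈ 0.0758 bits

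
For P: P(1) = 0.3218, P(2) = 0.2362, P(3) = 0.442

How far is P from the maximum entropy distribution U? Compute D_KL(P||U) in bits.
0.0462 bits

U(i) = 1/3 for all i

D_KL(P||U) = Σ P(x) log₂(P(x) / (1/3))
           = Σ P(x) log₂(P(x)) + log₂(3)
           = log₂(3) - H(P)

H(P) = -Σ P(x) log₂(P(x)):
  -P(1)·log₂(P(1)) = -(0.3218)·log₂(0.3218) = 0.52639
  -P(2)·log₂(P(2)) = -(0.2362)·log₂(0.2362) = 0.49175
  -P(3)·log₂(P(3)) = -(0.442)·log₂(0.442) = 0.52062
H(P) = 0.52639 + 0.49175 + 0.52062 = 1.53876 bits

log₂(3) = 1.58496 bits

D_KL(P||U) = 1.58496 - 1.53876 = 0.04620 ≈ 0.0462 bits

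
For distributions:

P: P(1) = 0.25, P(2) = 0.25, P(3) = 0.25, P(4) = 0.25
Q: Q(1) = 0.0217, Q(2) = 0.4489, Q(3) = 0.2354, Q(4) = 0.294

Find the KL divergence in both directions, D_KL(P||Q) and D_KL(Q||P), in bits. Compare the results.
D_KL(P||Q) = 0.6337 bits, D_KL(Q||P) = 0.3509 bits. D_KL(P||Q) is larger than D_KL(Q||P) by 0.2828 bits; the two directions differ.

D_KL(P||Q) = Σ P(x) log₂(P(x)/Q(x))

Computing term by term:
  P(1)·log₂(P(1)/Q(1)) = 0.25·log₂(0.25/0.0217) = 0.88154
  P(2)·log₂(P(2)/Q(2)) = 0.25·log₂(0.25/0.4489) = -0.21112
  P(3)·log₂(P(3)/Q(3)) = 0.25·log₂(0.25/0.2354) = 0.02170
  P(4)·log₂(P(4)/Q(4)) = 0.25·log₂(0.25/0.294) = -0.05847

D_KL(P||Q) = 0.88154 - 0.21112 + 0.02170 - 0.05847 = 0.63365 ≈ 0.6337 bits

D_KL(Q||P) = Σ Q(x) log₂(Q(x)/P(x))

Computing term by term:
  Q(1)·log₂(Q(1)/P(1)) = 0.0217·log₂(0.0217/0.25) = -0.07652
  Q(2)·log₂(Q(2)/P(2)) = 0.4489·log₂(0.4489/0.25) = 0.37908
  Q(3)·log₂(Q(3)/P(3)) = 0.2354·log₂(0.2354/0.25) = -0.02044
  Q(4)·log₂(Q(4)/P(4)) = 0.294·log₂(0.294/0.25) = 0.06876

D_KL(Q||P) = -0.07652 + 0.37908 - 0.02044 + 0.06876 = 0.35088 ≈ 0.3509 bits

These are NOT equal (difference: 0.2828 bits). KL divergence is asymmetric: D_KL(P||Q) ≠ D_KL(Q||P) in general.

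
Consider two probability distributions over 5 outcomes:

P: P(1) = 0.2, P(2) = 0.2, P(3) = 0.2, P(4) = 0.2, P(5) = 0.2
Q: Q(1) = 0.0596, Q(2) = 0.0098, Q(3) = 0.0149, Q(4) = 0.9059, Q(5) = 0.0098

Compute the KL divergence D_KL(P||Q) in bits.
2.4032 bits

D_KL(P||Q) = Σ P(x) log₂(P(x)/Q(x))

Computing term by term:
  P(1)·log₂(P(1)/Q(1)) = 0.2·log₂(0.2/0.0596) = 0.34932
  P(2)·log₂(P(2)/Q(2)) = 0.2·log₂(0.2/0.0098) = 0.87021
  P(3)·log₂(P(3)/Q(3)) = 0.2·log₂(0.2/0.0149) = 0.74932
  P(4)·log₂(P(4)/Q(4)) = 0.2·log₂(0.2/0.9059) = -0.43587
  P(5)·log₂(P(5)/Q(5)) = 0.2·log₂(0.2/0.0098) = 0.87021

D_KL(P||Q) = 0.34932 + 0.87021 + 0.74932 - 0.43587 + 0.87021 = 2.40319 ≈ 2.4032 bits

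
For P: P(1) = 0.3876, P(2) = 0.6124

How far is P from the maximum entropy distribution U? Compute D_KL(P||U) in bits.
0.0368 bits

U(i) = 1/2 for all i

D_KL(P||U) = Σ P(x) log₂(P(x) / (1/2))
           = Σ P(x) log₂(P(x)) + log₂(2)
           = log₂(2) - H(P)

H(P) = -Σ P(x) log₂(P(x)):
  -P(1)·log₂(P(1)) = -(0.3876)·log₂(0.3876) = 0.52999
  -P(2)·log₂(P(2)) = -(0.6124)·log₂(0.6124) = 0.43324
H(P) = 0.52999 + 0.43324 = 0.96323 bits

log₂(2) = 1.00000 bits

D_KL(P||U) = 1.00000 - 0.96323 = 0.03677 ≈ 0.0368 bits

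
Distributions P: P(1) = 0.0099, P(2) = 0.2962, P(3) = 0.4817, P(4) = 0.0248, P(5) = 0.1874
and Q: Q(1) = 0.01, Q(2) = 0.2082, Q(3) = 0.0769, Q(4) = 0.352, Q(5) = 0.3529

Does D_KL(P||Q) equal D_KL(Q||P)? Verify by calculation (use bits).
D_KL(P||Q) = 1.1596 bits, D_KL(Q||P) = 1.3601 bits. No — D_KL(P||Q) ≠ D_KL(Q||P) for this pair.

D_KL(P||Q) = Σ P(x) log₂(P(x)/Q(x))

Computing term by term:
  P(1)·log₂(P(1)/Q(1)) = 0.0099·log₂(0.0099/0.01) = -0.00014
  P(2)·log₂(P(2)/Q(2)) = 0.2962·log₂(0.2962/0.2082) = 0.15065
  P(3)·log₂(P(3)/Q(3)) = 0.4817·log₂(0.4817/0.0769) = 1.27510
  P(4)·log₂(P(4)/Q(4)) = 0.0248·log₂(0.0248/0.352) = -0.09491
  P(5)·log₂(P(5)/Q(5)) = 0.1874·log₂(0.1874/0.3529) = -0.17112

D_KL(P||Q) = -0.00014 + 0.15065 + 1.27510 - 0.09491 - 0.17112 = 1.15958 ≈ 1.1596 bits

D_KL(Q||P) = Σ Q(x) log₂(Q(x)/P(x))

Computing term by term:
  Q(1)·log₂(Q(1)/P(1)) = 0.01·log₂(0.01/0.0099) = 0.00014
  Q(2)·log₂(Q(2)/P(2)) = 0.2082·log₂(0.2082/0.2962) = -0.10589
  Q(3)·log₂(Q(3)/P(3)) = 0.0769·log₂(0.0769/0.4817) = -0.20356
  Q(4)·log₂(Q(4)/P(4)) = 0.352·log₂(0.352/0.0248) = 1.34716
  Q(5)·log₂(Q(5)/P(5)) = 0.3529·log₂(0.3529/0.1874) = 0.32225

D_KL(Q||P) = 0.00014 - 0.10589 - 0.20356 + 1.34716 + 0.32225 = 1.36010 ≈ 1.3601 bits

These are NOT equal (difference: 0.2005 bits). KL divergence is asymmetric: D_KL(P||Q) ≠ D_KL(Q||P) in general.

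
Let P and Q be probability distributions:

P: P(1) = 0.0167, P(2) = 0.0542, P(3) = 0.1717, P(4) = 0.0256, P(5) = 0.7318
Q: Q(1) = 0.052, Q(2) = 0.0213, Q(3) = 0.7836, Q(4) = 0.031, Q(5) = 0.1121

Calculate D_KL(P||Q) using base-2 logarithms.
1.6433 bits

D_KL(P||Q) = Σ P(x) log₂(P(x)/Q(x))

Computing term by term:
  P(1)·log₂(P(1)/Q(1)) = 0.0167·log₂(0.0167/0.052) = -0.02737
  P(2)·log₂(P(2)/Q(2)) = 0.0542·log₂(0.0542/0.0213) = 0.07303
  P(3)·log₂(P(3)/Q(3)) = 0.1717·log₂(0.1717/0.7836) = -0.37606
  P(4)·log₂(P(4)/Q(4)) = 0.0256·log₂(0.0256/0.031) = -0.00707
  P(5)·log₂(P(5)/Q(5)) = 0.7318·log₂(0.7318/0.1121) = 1.98074

D_KL(P||Q) = -0.02737 + 0.07303 - 0.37606 - 0.00707 + 1.98074 = 1.64327 ≈ 1.6433 bits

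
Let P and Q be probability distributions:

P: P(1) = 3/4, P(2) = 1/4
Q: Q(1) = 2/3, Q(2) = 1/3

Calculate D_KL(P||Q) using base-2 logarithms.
0.0237 bits

D_KL(P||Q) = Σ P(x) log₂(P(x)/Q(x))

Computing term by term:
  P(1)·log₂(P(1)/Q(1)) = (3/4)·log₂((3/4)/(2/3)) = 0.12744
  P(2)·log₂(P(2)/Q(2)) = (1/4)·log₂((1/4)/(1/3)) = -0.10376

D_KL(P||Q) = 0.12744 - 0.10376 = 0.02368 ≈ 0.0237 bits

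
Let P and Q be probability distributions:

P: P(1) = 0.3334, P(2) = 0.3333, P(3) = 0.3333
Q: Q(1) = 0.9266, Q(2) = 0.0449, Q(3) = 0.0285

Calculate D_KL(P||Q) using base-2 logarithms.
1.6547 bits

D_KL(P||Q) = Σ P(x) log₂(P(x)/Q(x))

Computing term by term:
  P(1)·log₂(P(1)/Q(1)) = 0.3334·log₂(0.3334/0.9266) = -0.49166
  P(2)·log₂(P(2)/Q(2)) = 0.3333·log₂(0.3333/0.0449) = 0.96391
  P(3)·log₂(P(3)/Q(3)) = 0.3333·log₂(0.3333/0.0285) = 1.18248

D_KL(P||Q) = -0.49166 + 0.96391 + 1.18248 = 1.65473 ≈ 1.6547 bits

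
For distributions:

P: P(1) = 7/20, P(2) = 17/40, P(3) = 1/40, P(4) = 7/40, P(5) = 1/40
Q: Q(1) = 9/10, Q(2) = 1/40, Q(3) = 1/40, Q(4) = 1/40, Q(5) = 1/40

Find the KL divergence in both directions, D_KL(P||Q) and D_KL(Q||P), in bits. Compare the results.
D_KL(P||Q) = 1.7516 bits, D_KL(Q||P) = 1.0539 bits. D_KL(P||Q) is larger than D_KL(Q||P) by 0.6977 bits; the two directions differ.

D_KL(P||Q) = Σ P(x) log₂(P(x)/Q(x))

Computing term by term:
  P(1)·log₂(P(1)/Q(1)) = (7/20)·log₂((7/20)/(9/10)) = -0.47690
  P(2)·log₂(P(2)/Q(2)) = (17/40)·log₂((17/40)/(1/40)) = 1.73717
  P(3)·log₂(P(3)/Q(3)) = (1/40)·log₂((1/40)/(1/40)) = 0.00000
  P(4)·log₂(P(4)/Q(4)) = (7/40)·log₂((7/40)/(1/40)) = 0.49129
  P(5)·log₂(P(5)/Q(5)) = (1/40)·log₂((1/40)/(1/40)) = 0.00000

D_KL(P||Q) = -0.47690 + 1.73717 + 0.00000 + 0.49129 + 0.00000 = 1.75156 ≈ 1.7516 bits

D_KL(Q||P) = Σ Q(x) log₂(Q(x)/P(x))

Computing term by term:
  Q(1)·log₂(Q(1)/P(1)) = (9/10)·log₂((9/10)/(7/20)) = 1.22631
  Q(2)·log₂(Q(2)/P(2)) = (1/40)·log₂((1/40)/(17/40)) = -0.10219
  Q(3)·log₂(Q(3)/P(3)) = (1/40)·log₂((1/40)/(1/40)) = 0.00000
  Q(4)·log₂(Q(4)/P(4)) = (1/40)·log₂((1/40)/(7/40)) = -0.07018
  Q(5)·log₂(Q(5)/P(5)) = (1/40)·log₂((1/40)/(1/40)) = 0.00000

D_KL(Q||P) = 1.22631 - 0.10219 + 0.00000 - 0.07018 + 0.00000 = 1.05394 ≈ 1.0539 bits

These are NOT equal (difference: 0.6977 bits). KL divergence is asymmetric: D_KL(P||Q) ≠ D_KL(Q||P) in general.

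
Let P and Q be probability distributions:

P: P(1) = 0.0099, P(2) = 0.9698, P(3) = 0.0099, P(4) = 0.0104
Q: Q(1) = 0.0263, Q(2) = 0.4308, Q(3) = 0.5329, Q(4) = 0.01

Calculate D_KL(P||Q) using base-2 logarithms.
1.0650 bits

D_KL(P||Q) = Σ P(x) log₂(P(x)/Q(x))

Computing term by term:
  P(1)·log₂(P(1)/Q(1)) = 0.0099·log₂(0.0099/0.0263) = -0.01395
  P(2)·log₂(P(2)/Q(2)) = 0.9698·log₂(0.9698/0.4308) = 1.13531
  P(3)·log₂(P(3)/Q(3)) = 0.0099·log₂(0.0099/0.5329) = -0.05693
  P(4)·log₂(P(4)/Q(4)) = 0.0104·log₂(0.0104/0.01) = 0.00059

D_KL(P||Q) = -0.01395 + 1.13531 - 0.05693 + 0.00059 = 1.06502 ≈ 1.0650 bits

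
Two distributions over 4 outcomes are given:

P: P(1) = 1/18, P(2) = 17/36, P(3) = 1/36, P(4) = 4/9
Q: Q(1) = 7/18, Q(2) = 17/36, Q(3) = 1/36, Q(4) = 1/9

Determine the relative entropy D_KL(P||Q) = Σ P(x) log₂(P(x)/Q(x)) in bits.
0.7329 bits

D_KL(P||Q) = Σ P(x) log₂(P(x)/Q(x))

Computing term by term:
  P(1)·log₂(P(1)/Q(1)) = (1/18)·log₂((1/18)/(7/18)) = -0.15596
  P(2)·log₂(P(2)/Q(2)) = (17/36)·log₂((17/36)/(17/36)) = 0.00000
  P(3)·log₂(P(3)/Q(3)) = (1/36)·log₂((1/36)/(1/36)) = 0.00000
  P(4)·log₂(P(4)/Q(4)) = (4/9)·log₂((4/9)/(1/9)) = 0.88889

D_KL(P||Q) = -0.15596 + 0.00000 + 0.00000 + 0.88889 = 0.73293 ≈ 0.7329 bits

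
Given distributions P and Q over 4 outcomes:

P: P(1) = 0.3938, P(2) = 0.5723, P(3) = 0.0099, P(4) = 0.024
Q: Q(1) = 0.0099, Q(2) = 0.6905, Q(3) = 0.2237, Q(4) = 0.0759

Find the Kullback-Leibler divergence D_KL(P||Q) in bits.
1.8532 bits

D_KL(P||Q) = Σ P(x) log₂(P(x)/Q(x))

Computing term by term:
  P(1)·log₂(P(1)/Q(1)) = 0.3938·log₂(0.3938/0.0099) = 2.09261
  P(2)·log₂(P(2)/Q(2)) = 0.5723·log₂(0.5723/0.6905) = -0.15502
  P(3)·log₂(P(3)/Q(3)) = 0.0099·log₂(0.0099/0.2237) = -0.04453
  P(4)·log₂(P(4)/Q(4)) = 0.024·log₂(0.024/0.0759) = -0.03987

D_KL(P||Q) = 2.09261 - 0.15502 - 0.04453 - 0.03987 = 1.85319 ≈ 1.8532 bits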